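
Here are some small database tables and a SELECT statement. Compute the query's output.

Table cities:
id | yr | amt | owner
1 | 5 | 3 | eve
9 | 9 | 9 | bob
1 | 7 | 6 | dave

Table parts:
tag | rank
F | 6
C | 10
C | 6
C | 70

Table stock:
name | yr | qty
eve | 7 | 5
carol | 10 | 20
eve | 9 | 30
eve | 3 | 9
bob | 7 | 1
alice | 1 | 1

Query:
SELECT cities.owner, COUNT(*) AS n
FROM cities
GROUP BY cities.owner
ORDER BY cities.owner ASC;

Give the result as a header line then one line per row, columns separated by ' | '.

After GROUP BY (3 rows):
cities.owner | n
eve | 1
bob | 1
dave | 1
After ORDER BY (3 rows):
cities.owner | n
bob | 1
dave | 1
eve | 1

== RESULT ==
cities.owner | n
bob | 1
dave | 1
eve | 1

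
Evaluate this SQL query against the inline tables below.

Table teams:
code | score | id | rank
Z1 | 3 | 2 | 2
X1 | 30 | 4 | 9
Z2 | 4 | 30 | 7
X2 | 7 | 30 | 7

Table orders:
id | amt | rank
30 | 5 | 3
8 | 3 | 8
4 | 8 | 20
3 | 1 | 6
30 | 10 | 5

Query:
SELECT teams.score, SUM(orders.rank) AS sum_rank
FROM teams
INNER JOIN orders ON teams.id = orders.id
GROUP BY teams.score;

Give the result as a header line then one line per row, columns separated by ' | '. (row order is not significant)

After JOIN orders (5 rows):
teams.code | teams.score | teams.id | teams.rank | orders.id | orders.amt | orders.rank
X1 | 30 | 4 | 9 | 4 | 8 | 20
Z2 | 4 | 30 | 7 | 30 | 5 | 3
Z2 | 4 | 30 | 7 | 30 | 10 | 5
X2 | 7 | 30 | 7 | 30 | 5 | 3
X2 | 7 | 30 | 7 | 30 | 10 | 5
After GROUP BY (3 rows):
teams.score | sum_rank
30 | 20
4 | 8
7 | 8

== RESULT ==
teams.score | sum_rank
30 | 20
4 | 8
7 | 8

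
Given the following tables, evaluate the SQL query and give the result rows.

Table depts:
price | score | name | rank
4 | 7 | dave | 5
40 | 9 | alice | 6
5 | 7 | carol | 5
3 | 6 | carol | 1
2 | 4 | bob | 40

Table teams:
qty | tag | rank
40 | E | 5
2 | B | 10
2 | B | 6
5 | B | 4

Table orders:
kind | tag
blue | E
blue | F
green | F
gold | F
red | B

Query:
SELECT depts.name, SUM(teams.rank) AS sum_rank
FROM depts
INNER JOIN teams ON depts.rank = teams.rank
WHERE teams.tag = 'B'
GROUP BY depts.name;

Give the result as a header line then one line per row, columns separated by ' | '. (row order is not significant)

After JOIN teams (3 rows):
depts.price | depts.score | depts.name | depts.rank | teams.qty | teams.tag | teams.rank
4 | 7 | dave | 5 | 40 | E | 5
40 | 9 | alice | 6 | 2 | B | 6
5 | 7 | carol | 5 | 40 | E | 5
After WHERE (1 rows):
depts.price | depts.score | depts.name | depts.rank | teams.qty | teams.tag | teams.rank
40 | 9 | alice | 6 | 2 | B | 6
After GROUP BY (1 rows):
depts.name | sum_rank
alice | 6

== RESULT ==
depts.name | sum_rank
alice | 6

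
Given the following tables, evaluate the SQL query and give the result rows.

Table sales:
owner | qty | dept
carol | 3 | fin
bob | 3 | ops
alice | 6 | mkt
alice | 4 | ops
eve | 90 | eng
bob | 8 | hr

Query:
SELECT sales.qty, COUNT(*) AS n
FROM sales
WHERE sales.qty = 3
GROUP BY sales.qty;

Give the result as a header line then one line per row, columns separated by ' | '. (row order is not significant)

After WHERE (2 rows):
sales.owner | sales.qty | sales.dept
carol | 3 | fin
bob | 3 | ops
After GROUP BY (1 rows):
sales.qty | n
3 | 2

== RESULT ==
sales.qty | n
3 | 2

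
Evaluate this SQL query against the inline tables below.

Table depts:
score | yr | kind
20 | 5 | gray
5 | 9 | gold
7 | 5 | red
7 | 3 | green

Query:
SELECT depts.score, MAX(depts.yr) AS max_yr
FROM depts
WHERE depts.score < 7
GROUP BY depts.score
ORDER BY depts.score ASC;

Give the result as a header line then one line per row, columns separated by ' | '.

== RESULT ==
depts.score | max_yr
5 | 9

Derivation:
After WHERE (1 rows):
depts.score | depts.yr | depts.kind
5 | 9 | gold
After GROUP BY (1 rows):
depts.score | max_yr
5 | 9
After ORDER BY (1 rows):
depts.score | max_yr
5 | 9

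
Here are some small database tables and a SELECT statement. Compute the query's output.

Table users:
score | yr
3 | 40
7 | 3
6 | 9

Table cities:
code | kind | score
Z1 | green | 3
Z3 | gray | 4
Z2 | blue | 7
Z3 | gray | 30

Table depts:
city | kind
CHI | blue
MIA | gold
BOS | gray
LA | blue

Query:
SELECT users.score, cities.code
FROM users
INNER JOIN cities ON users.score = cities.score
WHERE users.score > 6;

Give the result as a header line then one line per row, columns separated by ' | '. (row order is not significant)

After JOIN cities (2 rows):
users.score | users.yr | cities.code | cities.kind | cities.score
3 | 40 | Z1 | green | 3
7 | 3 | Z2 | blue | 7
After WHERE (1 rows):
users.score | users.yr | cities.code | cities.kind | cities.score
7 | 3 | Z2 | blue | 7
After SELECT (1 rows):
users.score | cities.code
7 | Z2

== RESULT ==
users.score | cities.code
7 | Z2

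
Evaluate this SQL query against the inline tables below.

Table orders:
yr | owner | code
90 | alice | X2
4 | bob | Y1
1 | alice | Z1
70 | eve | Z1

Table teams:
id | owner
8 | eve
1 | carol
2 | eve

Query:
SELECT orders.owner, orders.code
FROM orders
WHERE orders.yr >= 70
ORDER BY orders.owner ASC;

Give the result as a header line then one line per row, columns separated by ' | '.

== RESULT ==
orders.owner | orders.code
alice | X2
eve | Z1

Derivation:
After WHERE (2 rows):
orders.yr | orders.owner | orders.code
90 | alice | X2
70 | eve | Z1
After SELECT (2 rows):
orders.owner | orders.code
alice | X2
eve | Z1
After ORDER BY (2 rows):
orders.owner | orders.code
alice | X2
eve | Z1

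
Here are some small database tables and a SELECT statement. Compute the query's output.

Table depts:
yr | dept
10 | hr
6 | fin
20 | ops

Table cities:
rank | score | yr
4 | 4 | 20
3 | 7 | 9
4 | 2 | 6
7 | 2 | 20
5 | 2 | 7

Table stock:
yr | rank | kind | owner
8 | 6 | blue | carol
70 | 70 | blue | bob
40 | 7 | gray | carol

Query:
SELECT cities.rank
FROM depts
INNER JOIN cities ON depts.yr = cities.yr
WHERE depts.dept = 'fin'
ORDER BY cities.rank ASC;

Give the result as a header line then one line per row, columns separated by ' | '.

== RESULT ==
cities.rank
4

Derivation:
After JOIN cities (3 rows):
depts.yr | depts.dept | cities.rank | cities.score | cities.yr
6 | fin | 4 | 2 | 6
20 | ops | 4 | 4 | 20
20 | ops | 7 | 2 | 20
After WHERE (1 rows):
depts.yr | depts.dept | cities.rank | cities.score | cities.yr
6 | fin | 4 | 2 | 6
After SELECT (1 rows):
cities.rank
4
After ORDER BY (1 rows):
cities.rank
4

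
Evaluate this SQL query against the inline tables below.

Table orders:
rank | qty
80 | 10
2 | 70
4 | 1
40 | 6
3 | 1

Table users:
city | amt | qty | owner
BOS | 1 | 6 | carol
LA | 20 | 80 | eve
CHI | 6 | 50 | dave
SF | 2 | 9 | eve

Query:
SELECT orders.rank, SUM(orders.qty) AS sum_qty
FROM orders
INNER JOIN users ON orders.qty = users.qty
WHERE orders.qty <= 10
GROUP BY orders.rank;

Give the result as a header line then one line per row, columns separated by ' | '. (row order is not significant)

== RESULT ==
orders.rank | sum_qty
40 | 6

Derivation:
After JOIN users (1 rows):
orders.rank | orders.qty | users.city | users.amt | users.qty | users.owner
40 | 6 | BOS | 1 | 6 | carol
After WHERE (1 rows):
orders.rank | orders.qty | users.city | users.amt | users.qty | users.owner
40 | 6 | BOS | 1 | 6 | carol
After GROUP BY (1 rows):
orders.rank | sum_qty
40 | 6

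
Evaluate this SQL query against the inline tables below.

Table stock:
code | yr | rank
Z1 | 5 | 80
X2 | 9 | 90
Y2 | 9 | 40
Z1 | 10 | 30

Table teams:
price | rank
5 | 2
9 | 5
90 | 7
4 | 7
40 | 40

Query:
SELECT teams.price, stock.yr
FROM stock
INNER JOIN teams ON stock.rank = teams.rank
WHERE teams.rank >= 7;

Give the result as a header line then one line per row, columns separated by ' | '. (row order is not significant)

== RESULT ==
teams.price | stock.yr
40 | 9

Derivation:
After JOIN teams (1 rows):
stock.code | stock.yr | stock.rank | teams.price | teams.rank
Y2 | 9 | 40 | 40 | 40
After WHERE (1 rows):
stock.code | stock.yr | stock.rank | teams.price | teams.rank
Y2 | 9 | 40 | 40 | 40
After SELECT (1 rows):
teams.price | stock.yr
40 | 9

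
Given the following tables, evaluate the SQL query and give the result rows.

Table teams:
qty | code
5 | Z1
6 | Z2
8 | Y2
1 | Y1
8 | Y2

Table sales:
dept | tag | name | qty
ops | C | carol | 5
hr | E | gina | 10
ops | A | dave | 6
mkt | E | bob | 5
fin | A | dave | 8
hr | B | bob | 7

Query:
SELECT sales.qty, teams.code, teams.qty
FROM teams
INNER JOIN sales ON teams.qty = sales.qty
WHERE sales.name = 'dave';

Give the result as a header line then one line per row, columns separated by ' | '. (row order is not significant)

After JOIN sales (5 rows):
teams.qty | teams.code | sales.dept | sales.tag | sales.name | sales.qty
5 | Z1 | ops | C | carol | 5
5 | Z1 | mkt | E | bob | 5
6 | Z2 | ops | A | dave | 6
8 | Y2 | fin | A | dave | 8
8 | Y2 | fin | A | dave | 8
After WHERE (3 rows):
teams.qty | teams.code | sales.dept | sales.tag | sales.name | sales.qty
6 | Z2 | ops | A | dave | 6
8 | Y2 | fin | A | dave | 8
8 | Y2 | fin | A | dave | 8
After SELECT (3 rows):
sales.qty | teams.code | teams.qty
6 | Z2 | 6
8 | Y2 | 8
8 | Y2 | 8

== RESULT ==
sales.qty | teams.code | teams.qty
6 | Z2 | 6
8 | Y2 | 8
8 | Y2 | 8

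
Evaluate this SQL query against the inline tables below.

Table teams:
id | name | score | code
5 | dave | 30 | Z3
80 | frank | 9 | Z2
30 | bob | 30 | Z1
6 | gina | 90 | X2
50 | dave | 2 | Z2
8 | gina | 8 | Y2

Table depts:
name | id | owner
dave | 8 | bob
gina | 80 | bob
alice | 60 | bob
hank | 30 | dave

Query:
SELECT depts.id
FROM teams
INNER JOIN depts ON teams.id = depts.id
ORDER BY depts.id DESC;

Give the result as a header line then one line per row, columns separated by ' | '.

After JOIN depts (3 rows):
teams.id | teams.name | teams.score | teams.code | depts.name | depts.id | depts.owner
80 | frank | 9 | Z2 | gina | 80 | bob
30 | bob | 30 | Z1 | hank | 30 | dave
8 | gina | 8 | Y2 | dave | 8 | bob
After SELECT (3 rows):
depts.id
80
30
8
After ORDER BY (3 rows):
depts.id
80
30
8

== RESULT ==
depts.id
80
30
8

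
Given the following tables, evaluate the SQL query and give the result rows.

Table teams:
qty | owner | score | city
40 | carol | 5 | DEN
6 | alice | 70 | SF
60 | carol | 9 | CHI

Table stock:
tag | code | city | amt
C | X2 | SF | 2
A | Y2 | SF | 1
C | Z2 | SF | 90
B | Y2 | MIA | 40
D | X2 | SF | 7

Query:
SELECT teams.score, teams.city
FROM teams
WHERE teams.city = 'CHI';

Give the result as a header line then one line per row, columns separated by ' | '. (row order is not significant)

After WHERE (1 rows):
teams.qty | teams.owner | teams.score | teams.city
60 | carol | 9 | CHI
After SELECT (1 rows):
teams.score | teams.city
9 | CHI

== RESULT ==
teams.score | teams.city
9 | CHI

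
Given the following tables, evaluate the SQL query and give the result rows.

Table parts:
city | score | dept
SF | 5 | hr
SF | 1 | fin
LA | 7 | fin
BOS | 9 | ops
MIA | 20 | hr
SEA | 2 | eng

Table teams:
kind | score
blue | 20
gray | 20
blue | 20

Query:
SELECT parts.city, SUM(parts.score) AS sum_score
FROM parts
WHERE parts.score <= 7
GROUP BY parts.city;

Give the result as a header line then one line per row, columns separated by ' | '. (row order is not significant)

== RESULT ==
parts.city | sum_score
SF | 6
LA | 7
SEA | 2

Derivation:
After WHERE (4 rows):
parts.city | parts.score | parts.dept
SF | 5 | hr
SF | 1 | fin
LA | 7 | fin
SEA | 2 | eng
After GROUP BY (3 rows):
parts.city | sum_score
SF | 6
LA | 7
SEA | 2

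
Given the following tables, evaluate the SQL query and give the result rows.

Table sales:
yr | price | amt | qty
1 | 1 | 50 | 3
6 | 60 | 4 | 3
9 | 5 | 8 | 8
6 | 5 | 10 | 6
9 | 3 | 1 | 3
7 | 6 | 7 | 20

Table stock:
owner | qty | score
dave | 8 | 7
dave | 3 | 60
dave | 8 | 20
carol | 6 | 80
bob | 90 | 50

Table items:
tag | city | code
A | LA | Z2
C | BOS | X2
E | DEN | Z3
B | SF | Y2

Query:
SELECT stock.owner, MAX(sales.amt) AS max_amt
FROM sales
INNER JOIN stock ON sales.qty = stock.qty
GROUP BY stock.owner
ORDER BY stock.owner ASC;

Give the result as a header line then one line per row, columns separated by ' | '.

== RESULT ==
stock.owner | max_amt
carol | 10
dave | 50

Derivation:
After JOIN stock (6 rows):
sales.yr | sales.price | sales.amt | sales.qty | stock.owner | stock.qty | stock.score
1 | 1 | 50 | 3 | dave | 3 | 60
6 | 60 | 4 | 3 | dave | 3 | 60
9 | 5 | 8 | 8 | dave | 8 | 7
9 | 5 | 8 | 8 | dave | 8 | 20
6 | 5 | 10 | 6 | carol | 6 | 80
9 | 3 | 1 | 3 | dave | 3 | 60
After GROUP BY (2 rows):
stock.owner | max_amt
dave | 50
carol | 10
After ORDER BY (2 rows):
stock.owner | max_amt
carol | 10
dave | 50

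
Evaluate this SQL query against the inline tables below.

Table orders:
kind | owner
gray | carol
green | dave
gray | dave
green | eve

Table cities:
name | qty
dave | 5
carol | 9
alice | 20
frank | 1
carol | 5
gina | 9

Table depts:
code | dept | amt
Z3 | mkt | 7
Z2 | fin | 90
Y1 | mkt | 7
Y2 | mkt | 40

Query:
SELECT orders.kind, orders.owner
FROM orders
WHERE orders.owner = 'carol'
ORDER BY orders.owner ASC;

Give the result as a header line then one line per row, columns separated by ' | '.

== RESULT ==
orders.kind | orders.owner
gray | carol

Derivation:
After WHERE (1 rows):
orders.kind | orders.owner
gray | carol
After SELECT (1 rows):
orders.kind | orders.owner
gray | carol
After ORDER BY (1 rows):
orders.kind | orders.owner
gray | carol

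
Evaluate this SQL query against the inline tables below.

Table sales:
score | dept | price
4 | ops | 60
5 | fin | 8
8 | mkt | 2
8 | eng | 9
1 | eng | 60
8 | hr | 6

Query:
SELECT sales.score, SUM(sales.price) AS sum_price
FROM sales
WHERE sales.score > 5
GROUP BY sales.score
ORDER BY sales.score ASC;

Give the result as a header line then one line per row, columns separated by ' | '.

After WHERE (3 rows):
sales.score | sales.dept | sales.price
8 | mkt | 2
8 | eng | 9
8 | hr | 6
After GROUP BY (1 rows):
sales.score | sum_price
8 | 17
After ORDER BY (1 rows):
sales.score | sum_price
8 | 17

== RESULT ==
sales.score | sum_price
8 | 17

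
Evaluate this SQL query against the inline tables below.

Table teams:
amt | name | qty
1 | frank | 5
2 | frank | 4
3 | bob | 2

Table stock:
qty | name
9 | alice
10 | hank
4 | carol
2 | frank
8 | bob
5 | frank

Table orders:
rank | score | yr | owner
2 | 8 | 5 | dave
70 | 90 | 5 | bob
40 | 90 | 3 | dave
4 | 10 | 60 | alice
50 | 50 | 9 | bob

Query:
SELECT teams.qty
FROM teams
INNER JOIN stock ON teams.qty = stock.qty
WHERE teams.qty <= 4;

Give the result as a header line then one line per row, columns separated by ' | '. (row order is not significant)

After JOIN stock (3 rows):
teams.amt | teams.name | teams.qty | stock.qty | stock.name
1 | frank | 5 | 5 | frank
2 | frank | 4 | 4 | carol
3 | bob | 2 | 2 | frank
After WHERE (2 rows):
teams.amt | teams.name | teams.qty | stock.qty | stock.name
2 | frank | 4 | 4 | carol
3 | bob | 2 | 2 | frank
After SELECT (2 rows):
teams.qty
4
2

== RESULT ==
teams.qty
4
2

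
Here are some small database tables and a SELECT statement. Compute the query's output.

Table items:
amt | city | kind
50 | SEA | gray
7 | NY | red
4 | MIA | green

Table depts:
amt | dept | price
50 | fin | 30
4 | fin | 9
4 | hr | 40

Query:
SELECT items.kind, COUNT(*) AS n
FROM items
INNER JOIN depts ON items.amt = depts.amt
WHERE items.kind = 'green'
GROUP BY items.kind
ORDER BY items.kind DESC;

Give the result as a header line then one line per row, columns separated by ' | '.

After JOIN depts (3 rows):
items.amt | items.city | items.kind | depts.amt | depts.dept | depts.price
50 | SEA | gray | 50 | fin | 30
4 | MIA | green | 4 | fin | 9
4 | MIA | green | 4 | hr | 40
After WHERE (2 rows):
items.amt | items.city | items.kind | depts.amt | depts.dept | depts.price
4 | MIA | green | 4 | fin | 9
4 | MIA | green | 4 | hr | 40
After GROUP BY (1 rows):
items.kind | n
green | 2
After ORDER BY (1 rows):
items.kind | n
green | 2

== RESULT ==
items.kind | n
green | 2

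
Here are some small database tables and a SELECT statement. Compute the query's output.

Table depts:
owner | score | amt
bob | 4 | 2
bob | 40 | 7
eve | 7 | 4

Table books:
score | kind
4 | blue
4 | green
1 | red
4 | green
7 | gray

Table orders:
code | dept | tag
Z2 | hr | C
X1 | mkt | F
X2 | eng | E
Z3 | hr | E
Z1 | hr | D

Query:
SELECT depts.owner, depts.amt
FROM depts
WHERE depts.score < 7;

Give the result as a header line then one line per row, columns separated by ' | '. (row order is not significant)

After WHERE (1 rows):
depts.owner | depts.score | depts.amt
bob | 4 | 2
After SELECT (1 rows):
depts.owner | depts.amt
bob | 2

== RESULT ==
depts.owner | depts.amt
bob | 2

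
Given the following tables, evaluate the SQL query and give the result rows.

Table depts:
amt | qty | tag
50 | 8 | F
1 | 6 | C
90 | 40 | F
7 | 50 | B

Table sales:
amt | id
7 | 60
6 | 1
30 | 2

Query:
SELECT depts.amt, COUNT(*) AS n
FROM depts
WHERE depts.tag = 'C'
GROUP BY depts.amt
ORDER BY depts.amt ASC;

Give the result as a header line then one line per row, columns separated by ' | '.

== RESULT ==
depts.amt | n
1 | 1

Derivation:
After WHERE (1 rows):
depts.amt | depts.qty | depts.tag
1 | 6 | C
After GROUP BY (1 rows):
depts.amt | n
1 | 1
After ORDER BY (1 rows):
depts.amt | n
1 | 1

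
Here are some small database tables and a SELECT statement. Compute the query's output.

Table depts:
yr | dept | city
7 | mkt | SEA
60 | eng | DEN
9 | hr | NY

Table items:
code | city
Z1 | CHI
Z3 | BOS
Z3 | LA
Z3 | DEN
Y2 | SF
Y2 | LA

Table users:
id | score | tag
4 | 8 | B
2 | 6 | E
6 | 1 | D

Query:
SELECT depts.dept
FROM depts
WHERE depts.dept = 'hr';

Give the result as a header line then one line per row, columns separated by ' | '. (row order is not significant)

After WHERE (1 rows):
depts.yr | depts.dept | depts.city
9 | hr | NY
After SELECT (1 rows):
depts.dept
hr

== RESULT ==
depts.dept
hr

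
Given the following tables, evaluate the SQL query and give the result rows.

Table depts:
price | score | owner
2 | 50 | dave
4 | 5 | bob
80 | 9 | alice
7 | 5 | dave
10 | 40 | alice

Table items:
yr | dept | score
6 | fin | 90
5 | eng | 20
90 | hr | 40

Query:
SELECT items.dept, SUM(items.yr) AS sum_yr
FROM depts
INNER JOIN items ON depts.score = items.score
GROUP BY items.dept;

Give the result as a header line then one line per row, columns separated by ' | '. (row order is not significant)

== RESULT ==
items.dept | sum_yr
hr | 90

Derivation:
After JOIN items (1 rows):
depts.price | depts.score | depts.owner | items.yr | items.dept | items.score
10 | 40 | alice | 90 | hr | 40
After GROUP BY (1 rows):
items.dept | sum_yr
hr | 90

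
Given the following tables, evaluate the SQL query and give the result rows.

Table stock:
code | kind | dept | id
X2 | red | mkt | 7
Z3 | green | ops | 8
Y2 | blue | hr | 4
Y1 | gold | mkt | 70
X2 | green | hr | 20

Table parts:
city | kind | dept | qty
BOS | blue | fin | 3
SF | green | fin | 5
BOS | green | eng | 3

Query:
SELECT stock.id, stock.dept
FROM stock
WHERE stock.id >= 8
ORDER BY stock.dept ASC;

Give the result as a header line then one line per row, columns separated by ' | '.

After WHERE (3 rows):
stock.code | stock.kind | stock.dept | stock.id
Z3 | green | ops | 8
Y1 | gold | mkt | 70
X2 | green | hr | 20
After SELECT (3 rows):
stock.id | stock.dept
8 | ops
70 | mkt
20 | hr
After ORDER BY (3 rows):
stock.id | stock.dept
20 | hr
70 | mkt
8 | ops

== RESULT ==
stock.id | stock.dept
20 | hr
70 | mkt
8 | ops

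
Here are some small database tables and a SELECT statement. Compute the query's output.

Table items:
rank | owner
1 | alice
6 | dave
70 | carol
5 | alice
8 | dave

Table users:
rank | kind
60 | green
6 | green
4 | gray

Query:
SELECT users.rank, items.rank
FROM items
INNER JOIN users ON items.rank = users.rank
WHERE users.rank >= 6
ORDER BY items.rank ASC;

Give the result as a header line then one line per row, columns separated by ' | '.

After JOIN users (1 rows):
items.rank | items.owner | users.rank | users.kind
6 | dave | 6 | green
After WHERE (1 rows):
items.rank | items.owner | users.rank | users.kind
6 | dave | 6 | green
After SELECT (1 rows):
users.rank | items.rank
6 | 6
After ORDER BY (1 rows):
users.rank | items.rank
6 | 6

== RESULT ==
users.rank | items.rank
6 | 6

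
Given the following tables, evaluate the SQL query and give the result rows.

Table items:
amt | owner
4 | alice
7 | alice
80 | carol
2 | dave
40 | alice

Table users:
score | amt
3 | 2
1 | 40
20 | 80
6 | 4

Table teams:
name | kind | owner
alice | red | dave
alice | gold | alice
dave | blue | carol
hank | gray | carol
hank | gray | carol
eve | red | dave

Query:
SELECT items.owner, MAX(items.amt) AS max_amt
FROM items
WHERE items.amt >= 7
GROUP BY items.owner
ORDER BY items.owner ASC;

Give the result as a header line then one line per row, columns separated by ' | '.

After WHERE (3 rows):
items.amt | items.owner
7 | alice
80 | carol
40 | alice
After GROUP BY (2 rows):
items.owner | max_amt
alice | 40
carol | 80
After ORDER BY (2 rows):
items.owner | max_amt
alice | 40
carol | 80

== RESULT ==
items.owner | max_amt
alice | 40
carol | 80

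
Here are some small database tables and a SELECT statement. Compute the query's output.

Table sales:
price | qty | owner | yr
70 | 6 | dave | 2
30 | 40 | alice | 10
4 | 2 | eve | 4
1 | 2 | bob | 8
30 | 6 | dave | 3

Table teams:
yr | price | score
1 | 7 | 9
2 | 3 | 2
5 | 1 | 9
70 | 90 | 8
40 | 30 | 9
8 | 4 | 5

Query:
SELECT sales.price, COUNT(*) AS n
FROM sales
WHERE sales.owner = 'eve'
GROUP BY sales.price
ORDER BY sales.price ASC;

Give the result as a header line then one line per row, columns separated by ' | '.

== RESULT ==
sales.price | n
4 | 1

Derivation:
After WHERE (1 rows):
sales.price | sales.qty | sales.owner | sales.yr
4 | 2 | eve | 4
After GROUP BY (1 rows):
sales.price | n
4 | 1
After ORDER BY (1 rows):
sales.price | n
4 | 1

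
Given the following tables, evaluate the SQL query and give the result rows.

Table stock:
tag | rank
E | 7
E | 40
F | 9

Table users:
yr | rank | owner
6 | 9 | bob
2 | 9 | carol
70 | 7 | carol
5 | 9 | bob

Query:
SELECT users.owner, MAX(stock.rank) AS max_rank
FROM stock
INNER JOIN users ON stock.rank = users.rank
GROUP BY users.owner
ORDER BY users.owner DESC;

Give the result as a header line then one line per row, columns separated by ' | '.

== RESULT ==
users.owner | max_rank
carol | 9
bob | 9

Derivation:
After JOIN users (4 rows):
stock.tag | stock.rank | users.yr | users.rank | users.owner
E | 7 | 70 | 7 | carol
F | 9 | 6 | 9 | bob
F | 9 | 2 | 9 | carol
F | 9 | 5 | 9 | bob
After GROUP BY (2 rows):
users.owner | max_rank
carol | 9
bob | 9
After ORDER BY (2 rows):
users.owner | max_rank
carol | 9
bob | 9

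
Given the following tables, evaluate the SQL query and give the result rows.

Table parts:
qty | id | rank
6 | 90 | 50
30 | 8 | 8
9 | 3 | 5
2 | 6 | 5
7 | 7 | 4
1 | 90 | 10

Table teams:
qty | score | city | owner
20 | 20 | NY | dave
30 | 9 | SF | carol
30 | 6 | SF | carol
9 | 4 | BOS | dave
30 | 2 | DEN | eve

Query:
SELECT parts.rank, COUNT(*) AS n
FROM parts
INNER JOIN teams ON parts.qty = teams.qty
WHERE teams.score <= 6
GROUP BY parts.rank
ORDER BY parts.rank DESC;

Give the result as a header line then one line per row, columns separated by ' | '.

After JOIN teams (4 rows):
parts.qty | parts.id | parts.rank | teams.qty | teams.score | teams.city | teams.owner
30 | 8 | 8 | 30 | 9 | SF | carol
30 | 8 | 8 | 30 | 6 | SF | carol
30 | 8 | 8 | 30 | 2 | DEN | eve
9 | 3 | 5 | 9 | 4 | BOS | dave
After WHERE (3 rows):
parts.qty | parts.id | parts.rank | teams.qty | teams.score | teams.city | teams.owner
30 | 8 | 8 | 30 | 6 | SF | carol
30 | 8 | 8 | 30 | 2 | DEN | eve
9 | 3 | 5 | 9 | 4 | BOS | dave
After GROUP BY (2 rows):
parts.rank | n
8 | 2
5 | 1
After ORDER BY (2 rows):
parts.rank | n
8 | 2
5 | 1

== RESULT ==
parts.rank | n
8 | 2
5 | 1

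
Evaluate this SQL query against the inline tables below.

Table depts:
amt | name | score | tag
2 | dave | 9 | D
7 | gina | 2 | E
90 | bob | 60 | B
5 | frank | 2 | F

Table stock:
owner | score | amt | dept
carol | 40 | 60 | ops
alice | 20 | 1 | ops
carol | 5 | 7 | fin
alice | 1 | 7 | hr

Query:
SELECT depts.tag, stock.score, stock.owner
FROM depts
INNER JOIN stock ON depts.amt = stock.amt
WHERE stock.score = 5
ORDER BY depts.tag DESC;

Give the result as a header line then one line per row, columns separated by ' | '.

After JOIN stock (2 rows):
depts.amt | depts.name | depts.score | depts.tag | stock.owner | stock.score | stock.amt | stock.dept
7 | gina | 2 | E | carol | 5 | 7 | fin
7 | gina | 2 | E | alice | 1 | 7 | hr
After WHERE (1 rows):
depts.amt | depts.name | depts.score | depts.tag | stock.owner | stock.score | stock.amt | stock.dept
7 | gina | 2 | E | carol | 5 | 7 | fin
After SELECT (1 rows):
depts.tag | stock.score | stock.owner
E | 5 | carol
After ORDER BY (1 rows):
depts.tag | stock.score | stock.owner
E | 5 | carol

== RESULT ==
depts.tag | stock.score | stock.owner
E | 5 | carol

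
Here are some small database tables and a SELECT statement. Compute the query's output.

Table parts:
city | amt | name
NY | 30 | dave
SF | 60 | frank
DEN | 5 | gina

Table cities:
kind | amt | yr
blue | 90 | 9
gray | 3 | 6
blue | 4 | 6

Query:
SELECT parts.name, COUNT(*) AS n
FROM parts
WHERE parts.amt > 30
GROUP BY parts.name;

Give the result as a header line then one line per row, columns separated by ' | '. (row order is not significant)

After WHERE (1 rows):
parts.city | parts.amt | parts.name
SF | 60 | frank
After GROUP BY (1 rows):
parts.name | n
frank | 1

== RESULT ==
parts.name | n
frank | 1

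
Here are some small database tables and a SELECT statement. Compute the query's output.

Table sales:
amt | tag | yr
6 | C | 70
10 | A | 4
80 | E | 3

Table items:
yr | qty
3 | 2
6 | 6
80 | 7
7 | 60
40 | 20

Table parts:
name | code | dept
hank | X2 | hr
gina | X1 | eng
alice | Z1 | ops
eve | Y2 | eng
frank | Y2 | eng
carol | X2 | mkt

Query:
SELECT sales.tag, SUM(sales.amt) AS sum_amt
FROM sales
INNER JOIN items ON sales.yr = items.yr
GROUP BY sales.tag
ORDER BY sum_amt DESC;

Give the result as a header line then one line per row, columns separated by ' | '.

== RESULT ==
sales.tag | sum_amt
E | 80

Derivation:
After JOIN items (1 rows):
sales.amt | sales.tag | sales.yr | items.yr | items.qty
80 | E | 3 | 3 | 2
After GROUP BY (1 rows):
sales.tag | sum_amt
E | 80
After ORDER BY (1 rows):
sales.tag | sum_amt
E | 80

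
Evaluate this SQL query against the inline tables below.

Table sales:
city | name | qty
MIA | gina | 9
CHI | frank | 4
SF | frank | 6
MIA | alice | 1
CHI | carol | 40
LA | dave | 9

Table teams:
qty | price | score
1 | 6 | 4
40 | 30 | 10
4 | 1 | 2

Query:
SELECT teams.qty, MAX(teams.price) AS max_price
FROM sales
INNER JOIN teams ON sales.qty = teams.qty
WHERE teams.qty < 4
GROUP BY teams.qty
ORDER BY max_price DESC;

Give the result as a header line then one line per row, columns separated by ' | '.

After JOIN teams (3 rows):
sales.city | sales.name | sales.qty | teams.qty | teams.price | teams.score
CHI | frank | 4 | 4 | 1 | 2
MIA | alice | 1 | 1 | 6 | 4
CHI | carol | 40 | 40 | 30 | 10
After WHERE (1 rows):
sales.city | sales.name | sales.qty | teams.qty | teams.price | teams.score
MIA | alice | 1 | 1 | 6 | 4
After GROUP BY (1 rows):
teams.qty | max_price
1 | 6
After ORDER BY (1 rows):
teams.qty | max_price
1 | 6

== RESULT ==
teams.qty | max_price
1 | 6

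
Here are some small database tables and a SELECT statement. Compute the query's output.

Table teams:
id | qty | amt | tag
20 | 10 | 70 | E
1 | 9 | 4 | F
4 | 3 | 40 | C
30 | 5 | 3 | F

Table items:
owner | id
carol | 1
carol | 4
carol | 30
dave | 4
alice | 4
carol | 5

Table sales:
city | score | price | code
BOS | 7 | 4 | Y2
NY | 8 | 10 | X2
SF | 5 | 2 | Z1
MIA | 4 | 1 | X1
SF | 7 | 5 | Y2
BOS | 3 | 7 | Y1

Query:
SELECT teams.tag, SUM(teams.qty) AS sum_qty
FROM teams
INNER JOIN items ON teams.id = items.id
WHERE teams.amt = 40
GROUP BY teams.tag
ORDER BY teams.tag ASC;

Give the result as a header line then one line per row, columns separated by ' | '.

After JOIN items (5 rows):
teams.id | teams.qty | teams.amt | teams.tag | items.owner | items.id
1 | 9 | 4 | F | carol | 1
4 | 3 | 40 | C | carol | 4
4 | 3 | 40 | C | dave | 4
4 | 3 | 40 | C | alice | 4
30 | 5 | 3 | F | carol | 30
After WHERE (3 rows):
teams.id | teams.qty | teams.amt | teams.tag | items.owner | items.id
4 | 3 | 40 | C | carol | 4
4 | 3 | 40 | C | dave | 4
4 | 3 | 40 | C | alice | 4
After GROUP BY (1 rows):
teams.tag | sum_qty
C | 9
After ORDER BY (1 rows):
teams.tag | sum_qty
C | 9

== RESULT ==
teams.tag | sum_qty
C | 9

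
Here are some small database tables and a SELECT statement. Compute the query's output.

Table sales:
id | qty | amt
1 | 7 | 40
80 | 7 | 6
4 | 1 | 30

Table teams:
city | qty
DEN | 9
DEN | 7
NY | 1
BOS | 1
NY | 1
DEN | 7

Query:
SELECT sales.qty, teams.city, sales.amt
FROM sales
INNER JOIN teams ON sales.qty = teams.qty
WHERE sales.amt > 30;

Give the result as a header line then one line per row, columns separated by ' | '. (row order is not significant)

== RESULT ==
sales.qty | teams.city | sales.amt
7 | DEN | 40
7 | DEN | 40

Derivation:
After JOIN teams (7 rows):
sales.id | sales.qty | sales.amt | teams.city | teams.qty
1 | 7 | 40 | DEN | 7
1 | 7 | 40 | DEN | 7
80 | 7 | 6 | DEN | 7
80 | 7 | 6 | DEN | 7
4 | 1 | 30 | NY | 1
4 | 1 | 30 | BOS | 1
4 | 1 | 30 | NY | 1
After WHERE (2 rows):
sales.id | sales.qty | sales.amt | teams.city | teams.qty
1 | 7 | 40 | DEN | 7
1 | 7 | 40 | DEN | 7
After SELECT (2 rows):
sales.qty | teams.city | sales.amt
7 | DEN | 40
7 | DEN | 40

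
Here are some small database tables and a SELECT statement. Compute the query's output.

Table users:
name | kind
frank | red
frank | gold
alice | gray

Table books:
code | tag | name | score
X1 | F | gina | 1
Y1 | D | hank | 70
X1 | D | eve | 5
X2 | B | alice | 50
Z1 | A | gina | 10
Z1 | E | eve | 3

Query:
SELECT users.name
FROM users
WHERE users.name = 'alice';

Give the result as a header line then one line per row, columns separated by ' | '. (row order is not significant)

== RESULT ==
users.name
alice

Derivation:
After WHERE (1 rows):
users.name | users.kind
alice | gray
After SELECT (1 rows):
users.name
alice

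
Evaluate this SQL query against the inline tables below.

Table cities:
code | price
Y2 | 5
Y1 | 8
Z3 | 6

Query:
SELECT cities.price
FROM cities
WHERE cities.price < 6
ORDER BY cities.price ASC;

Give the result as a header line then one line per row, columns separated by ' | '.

After WHERE (1 rows):
cities.code | cities.price
Y2 | 5
After SELECT (1 rows):
cities.price
5
After ORDER BY (1 rows):
cities.price
5

== RESULT ==
cities.price
5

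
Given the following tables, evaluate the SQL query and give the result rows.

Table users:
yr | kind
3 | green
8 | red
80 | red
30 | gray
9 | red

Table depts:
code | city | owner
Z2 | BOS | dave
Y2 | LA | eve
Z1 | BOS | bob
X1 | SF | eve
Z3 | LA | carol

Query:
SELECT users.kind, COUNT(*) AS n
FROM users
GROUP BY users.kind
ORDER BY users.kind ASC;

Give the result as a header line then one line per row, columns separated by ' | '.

After GROUP BY (3 rows):
users.kind | n
green | 1
red | 3
gray | 1
After ORDER BY (3 rows):
users.kind | n
gray | 1
green | 1
red | 3

== RESULT ==
users.kind | n
gray | 1
green | 1
red | 3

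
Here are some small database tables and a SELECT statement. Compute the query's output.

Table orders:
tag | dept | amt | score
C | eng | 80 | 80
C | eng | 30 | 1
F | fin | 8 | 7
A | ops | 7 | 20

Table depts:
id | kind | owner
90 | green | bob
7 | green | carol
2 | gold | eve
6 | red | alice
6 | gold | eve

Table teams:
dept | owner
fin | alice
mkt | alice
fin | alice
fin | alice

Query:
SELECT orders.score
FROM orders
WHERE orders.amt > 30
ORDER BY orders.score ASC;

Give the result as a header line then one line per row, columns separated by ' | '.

== RESULT ==
orders.score
80

Derivation:
After WHERE (1 rows):
orders.tag | orders.dept | orders.amt | orders.score
C | eng | 80 | 80
After SELECT (1 rows):
orders.score
80
After ORDER BY (1 rows):
orders.score
80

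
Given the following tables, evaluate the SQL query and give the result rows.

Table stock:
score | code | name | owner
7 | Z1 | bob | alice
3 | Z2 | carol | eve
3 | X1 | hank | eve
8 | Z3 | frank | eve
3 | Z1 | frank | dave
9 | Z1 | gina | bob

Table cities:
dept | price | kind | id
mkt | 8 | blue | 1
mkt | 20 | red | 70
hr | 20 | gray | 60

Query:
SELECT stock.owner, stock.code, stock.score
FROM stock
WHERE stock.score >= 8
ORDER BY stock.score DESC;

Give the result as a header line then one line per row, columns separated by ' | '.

After WHERE (2 rows):
stock.score | stock.code | stock.name | stock.owner
8 | Z3 | frank | eve
9 | Z1 | gina | bob
After SELECT (2 rows):
stock.owner | stock.code | stock.score
eve | Z3 | 8
bob | Z1 | 9
After ORDER BY (2 rows):
stock.owner | stock.code | stock.score
bob | Z1 | 9
eve | Z3 | 8

== RESULT ==
stock.owner | stock.code | stock.score
bob | Z1 | 9
eve | Z3 | 8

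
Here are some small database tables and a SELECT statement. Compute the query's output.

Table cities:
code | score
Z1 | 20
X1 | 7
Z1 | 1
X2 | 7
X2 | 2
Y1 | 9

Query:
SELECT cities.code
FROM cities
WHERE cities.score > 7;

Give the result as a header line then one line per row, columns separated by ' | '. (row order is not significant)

After WHERE (2 rows):
cities.code | cities.score
Z1 | 20
Y1 | 9
After SELECT (2 rows):
cities.code
Z1
Y1

== RESULT ==
cities.code
Z1
Y1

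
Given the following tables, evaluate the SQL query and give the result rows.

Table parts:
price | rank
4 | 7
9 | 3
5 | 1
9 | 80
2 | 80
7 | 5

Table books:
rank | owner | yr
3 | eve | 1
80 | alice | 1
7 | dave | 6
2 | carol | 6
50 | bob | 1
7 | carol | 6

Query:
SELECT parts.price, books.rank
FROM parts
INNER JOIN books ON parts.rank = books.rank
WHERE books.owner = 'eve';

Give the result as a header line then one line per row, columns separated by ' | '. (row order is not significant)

== RESULT ==
parts.price | books.rank
9 | 3

Derivation:
After JOIN books (5 rows):
parts.price | parts.rank | books.rank | books.owner | books.yr
4 | 7 | 7 | dave | 6
4 | 7 | 7 | carol | 6
9 | 3 | 3 | eve | 1
9 | 80 | 80 | alice | 1
2 | 80 | 80 | alice | 1
After WHERE (1 rows):
parts.price | parts.rank | books.rank | books.owner | books.yr
9 | 3 | 3 | eve | 1
After SELECT (1 rows):
parts.price | books.rank
9 | 3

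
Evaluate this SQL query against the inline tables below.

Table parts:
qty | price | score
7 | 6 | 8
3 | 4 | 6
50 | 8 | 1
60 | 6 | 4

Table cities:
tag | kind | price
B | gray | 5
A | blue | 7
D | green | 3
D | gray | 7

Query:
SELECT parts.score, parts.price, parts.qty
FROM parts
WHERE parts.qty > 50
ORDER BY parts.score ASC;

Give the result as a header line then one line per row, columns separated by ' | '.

After WHERE (1 rows):
parts.qty | parts.price | parts.score
60 | 6 | 4
After SELECT (1 rows):
parts.score | parts.price | parts.qty
4 | 6 | 60
After ORDER BY (1 rows):
parts.score | parts.price | parts.qty
4 | 6 | 60

== RESULT ==
parts.score | parts.price | parts.qty
4 | 6 | 60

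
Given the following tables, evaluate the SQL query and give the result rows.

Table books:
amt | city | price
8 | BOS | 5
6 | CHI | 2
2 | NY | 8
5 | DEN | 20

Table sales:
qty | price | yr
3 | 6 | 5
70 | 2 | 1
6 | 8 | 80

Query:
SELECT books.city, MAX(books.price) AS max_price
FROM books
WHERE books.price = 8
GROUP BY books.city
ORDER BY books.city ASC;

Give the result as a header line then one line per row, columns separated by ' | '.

After WHERE (1 rows):
books.amt | books.city | books.price
2 | NY | 8
After GROUP BY (1 rows):
books.city | max_price
NY | 8
After ORDER BY (1 rows):
books.city | max_price
NY | 8

== RESULT ==
books.city | max_price
NY | 8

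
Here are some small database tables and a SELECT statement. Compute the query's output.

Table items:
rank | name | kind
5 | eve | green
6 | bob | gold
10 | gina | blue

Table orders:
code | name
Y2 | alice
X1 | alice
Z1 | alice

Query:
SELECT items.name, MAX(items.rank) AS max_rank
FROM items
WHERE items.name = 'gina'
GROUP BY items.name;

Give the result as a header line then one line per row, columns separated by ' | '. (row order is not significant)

After WHERE (1 rows):
items.rank | items.name | items.kind
10 | gina | blue
After GROUP BY (1 rows):
items.name | max_rank
gina | 10

== RESULT ==
items.name | max_rank
gina | 10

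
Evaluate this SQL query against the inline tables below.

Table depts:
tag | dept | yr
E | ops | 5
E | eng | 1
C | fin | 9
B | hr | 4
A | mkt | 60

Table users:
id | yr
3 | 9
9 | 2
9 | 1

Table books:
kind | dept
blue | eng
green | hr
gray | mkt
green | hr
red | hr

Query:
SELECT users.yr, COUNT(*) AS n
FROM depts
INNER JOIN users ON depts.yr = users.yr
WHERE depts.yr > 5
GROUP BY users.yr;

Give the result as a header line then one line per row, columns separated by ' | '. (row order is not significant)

== RESULT ==
users.yr | n
9 | 1

Derivation:
After JOIN users (2 rows):
depts.tag | depts.dept | depts.yr | users.id | users.yr
E | eng | 1 | 9 | 1
C | fin | 9 | 3 | 9
After WHERE (1 rows):
depts.tag | depts.dept | depts.yr | users.id | users.yr
C | fin | 9 | 3 | 9
After GROUP BY (1 rows):
users.yr | n
9 | 1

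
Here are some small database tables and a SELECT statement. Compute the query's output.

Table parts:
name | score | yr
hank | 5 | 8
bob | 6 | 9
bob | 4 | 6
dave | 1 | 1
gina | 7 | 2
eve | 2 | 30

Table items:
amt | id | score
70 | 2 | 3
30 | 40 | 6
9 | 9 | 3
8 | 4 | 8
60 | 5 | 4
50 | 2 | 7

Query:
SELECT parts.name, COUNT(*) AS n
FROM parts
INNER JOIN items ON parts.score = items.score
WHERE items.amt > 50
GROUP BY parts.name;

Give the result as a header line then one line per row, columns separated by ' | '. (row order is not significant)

== RESULT ==
parts.name | n
bob | 1

Derivation:
After JOIN items (3 rows):
parts.name | parts.score | parts.yr | items.amt | items.id | items.score
bob | 6 | 9 | 30 | 40 | 6
bob | 4 | 6 | 60 | 5 | 4
gina | 7 | 2 | 50 | 2 | 7
After WHERE (1 rows):
parts.name | parts.score | parts.yr | items.amt | items.id | items.score
bob | 4 | 6 | 60 | 5 | 4
After GROUP BY (1 rows):
parts.name | n
bob | 1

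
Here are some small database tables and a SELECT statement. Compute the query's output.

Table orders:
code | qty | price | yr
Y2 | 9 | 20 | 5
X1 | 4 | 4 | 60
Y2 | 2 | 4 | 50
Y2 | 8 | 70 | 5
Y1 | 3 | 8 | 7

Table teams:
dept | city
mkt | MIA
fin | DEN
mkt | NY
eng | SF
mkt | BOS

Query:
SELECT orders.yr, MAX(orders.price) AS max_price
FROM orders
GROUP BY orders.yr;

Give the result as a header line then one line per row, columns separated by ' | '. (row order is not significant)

After GROUP BY (4 rows):
orders.yr | max_price
5 | 70
60 | 4
50 | 4
7 | 8

== RESULT ==
orders.yr | max_price
5 | 70
60 | 4
50 | 4
7 | 8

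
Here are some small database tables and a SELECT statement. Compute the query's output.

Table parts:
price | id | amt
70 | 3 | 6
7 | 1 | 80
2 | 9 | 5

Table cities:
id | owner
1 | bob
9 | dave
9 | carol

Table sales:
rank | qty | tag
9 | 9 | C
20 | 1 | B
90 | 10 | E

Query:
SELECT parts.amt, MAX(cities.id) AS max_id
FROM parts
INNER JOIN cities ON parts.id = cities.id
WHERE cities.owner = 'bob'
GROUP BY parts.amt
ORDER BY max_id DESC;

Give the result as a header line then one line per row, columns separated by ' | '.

== RESULT ==
parts.amt | max_id
80 | 1

Derivation:
After JOIN cities (3 rows):
parts.price | parts.id | parts.amt | cities.id | cities.owner
7 | 1 | 80 | 1 | bob
2 | 9 | 5 | 9 | dave
2 | 9 | 5 | 9 | carol
After WHERE (1 rows):
parts.price | parts.id | parts.amt | cities.id | cities.owner
7 | 1 | 80 | 1 | bob
After GROUP BY (1 rows):
parts.amt | max_id
80 | 1
After ORDER BY (1 rows):
parts.amt | max_id
80 | 1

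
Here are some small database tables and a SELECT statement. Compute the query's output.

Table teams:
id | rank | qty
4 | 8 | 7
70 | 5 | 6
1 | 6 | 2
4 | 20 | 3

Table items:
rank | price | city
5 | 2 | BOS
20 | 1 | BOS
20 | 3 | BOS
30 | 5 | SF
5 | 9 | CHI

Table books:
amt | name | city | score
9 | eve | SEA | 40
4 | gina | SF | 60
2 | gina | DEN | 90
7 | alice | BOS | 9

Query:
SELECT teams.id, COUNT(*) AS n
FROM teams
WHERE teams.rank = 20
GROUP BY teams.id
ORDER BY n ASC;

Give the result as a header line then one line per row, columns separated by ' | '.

After WHERE (1 rows):
teams.id | teams.rank | teams.qty
4 | 20 | 3
After GROUP BY (1 rows):
teams.id | n
4 | 1
After ORDER BY (1 rows):
teams.id | n
4 | 1

== RESULT ==
teams.id | n
4 | 1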